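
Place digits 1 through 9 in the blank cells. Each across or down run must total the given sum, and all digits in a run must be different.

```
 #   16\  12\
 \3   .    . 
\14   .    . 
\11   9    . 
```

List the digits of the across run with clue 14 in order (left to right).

3 in 2 cells must be {1,2}.
R3C2 = 11 − 9 = 2 completes the 11 across.
R1C2 = 1: the only remaining digit allowed by both the 3 across and the 12 down.
R2C2 = 12 − 3 = 9 completes the 12 down.
R1C1 = 3 − 1 = 2 completes the 3 across.
R2C1 = 14 − 9 = 5 completes the 14 across.

5 9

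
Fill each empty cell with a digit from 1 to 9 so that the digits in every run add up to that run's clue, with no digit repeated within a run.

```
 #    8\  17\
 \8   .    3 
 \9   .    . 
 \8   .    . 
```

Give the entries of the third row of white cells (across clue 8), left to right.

2 6

R1C1 = 8 − 3 = 5 completes the 8 across.
No cell is forced outright now. R2C1 can only be 1 or 2 (the digits allowed by both its 9 across and its 8 down). If R2C1 = 2: then R2C2 would have to be in {7} for the 9 across but in {5,6,8,9} for the 17 down — contradiction. So R2C1 = 1.
R2C2 = 9 − 1 = 8 completes the 9 across.
R3C1 = 8 − 6 = 2 completes the 8 down.
R3C2 = 8 − 2 = 6 completes the 8 across.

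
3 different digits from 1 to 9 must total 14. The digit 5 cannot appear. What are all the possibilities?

{1,4,9}; {1,6,7}; {2,3,9}; {2,4,8}; {3,4,7}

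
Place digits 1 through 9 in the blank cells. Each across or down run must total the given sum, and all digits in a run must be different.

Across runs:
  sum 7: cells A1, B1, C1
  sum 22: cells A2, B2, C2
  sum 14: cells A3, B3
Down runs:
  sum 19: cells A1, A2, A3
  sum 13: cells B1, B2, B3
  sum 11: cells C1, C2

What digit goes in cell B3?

7 in 3 cells must be {1,2,4}.
Nothing is forced directly, so branch on A1, whose candidates are 2 or 4. If A1 = 2: that forces C1 = 4, C2 = 7, B1 = 1, A2 = 9, after which B2 would have to be in {6} for the 22 across but in {3,4,5,7,8,9} for the 13 down — contradiction. So A1 = 4.
Given what's placed, C1 must be 2 to fit the 7 across and 11 down.
C2 = 11 − 2 = 9 completes the 11 down.
B1 = 7 − 6 = 1 completes the 7 across.
No cell is forced outright now. B3 can only be 5 or 8 or 9 (the digits allowed by both its 14 across and its 13 down). If B3 = 8: then B2 would have to be in {5,6,7,8} for the 22 across but in {4} for the 13 down — contradiction. If B3 = 9: then B2 would have to be in {5,6,7,8} for the 22 across but in {3} for the 13 down — contradiction. So B3 = 5.

5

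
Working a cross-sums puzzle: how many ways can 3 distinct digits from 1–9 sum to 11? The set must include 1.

3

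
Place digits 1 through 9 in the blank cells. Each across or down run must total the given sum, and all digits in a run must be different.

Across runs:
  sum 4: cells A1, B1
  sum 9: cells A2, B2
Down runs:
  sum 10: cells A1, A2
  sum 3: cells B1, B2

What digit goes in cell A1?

3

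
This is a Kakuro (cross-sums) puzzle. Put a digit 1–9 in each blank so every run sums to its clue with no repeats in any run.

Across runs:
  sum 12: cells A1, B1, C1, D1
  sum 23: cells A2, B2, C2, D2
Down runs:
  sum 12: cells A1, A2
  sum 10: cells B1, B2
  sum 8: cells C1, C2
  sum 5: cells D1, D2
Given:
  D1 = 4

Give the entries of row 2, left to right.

7, 9, 6, 1

Given what's placed, A1 must be 5 to fit the 12 across and 12 down.
A2 = 12 − 5 = 7 completes the 12 down.
D2 = 5 − 4 = 1 completes the 5 down.
C2 = 6: the only remaining digit allowed by both the 23 across and the 8 down.
C1 = 8 − 6 = 2 completes the 8 down.
B2 = 23 − 14 = 9 completes the 23 across.
B1 = 12 − 11 = 1 completes the 12 across.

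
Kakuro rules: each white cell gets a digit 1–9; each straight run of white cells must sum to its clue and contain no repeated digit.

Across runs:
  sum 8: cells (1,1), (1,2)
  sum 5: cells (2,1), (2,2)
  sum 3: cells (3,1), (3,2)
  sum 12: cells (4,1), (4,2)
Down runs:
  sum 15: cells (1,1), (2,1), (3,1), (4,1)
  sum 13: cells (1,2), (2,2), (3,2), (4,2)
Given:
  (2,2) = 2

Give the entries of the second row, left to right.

3 2

3 in 2 cells must be {1,2}.
(2,1) = 5 − 2 = 3 completes the 5 across.
Given what's placed, (3,2) must be 1 to fit the 3 across and 13 down.
(3,1) = 3 − 1 = 2 completes the 3 across.
Nothing is forced directly, so branch on (1,1), whose candidates are 1 or 6. If (1,1) = 6: then (1,2) would have to be in {2} for the 8 across but in {3,4,6,7} for the 13 down — contradiction. So (1,1) = 1.
(1,2) = 8 − 1 = 7 completes the 8 across.
(4,1) = 15 − 6 = 9 completes the 15 down.
(4,2) = 12 − 9 = 3 completes the 12 across.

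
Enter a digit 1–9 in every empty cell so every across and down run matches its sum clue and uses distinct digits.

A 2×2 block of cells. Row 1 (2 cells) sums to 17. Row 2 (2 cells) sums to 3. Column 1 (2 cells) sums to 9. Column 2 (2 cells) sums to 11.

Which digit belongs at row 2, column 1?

1

17 in 2 cells must be {8,9}; 3 in 2 cells must be {1,2}.
The 17 across and the 9 down share only 8, so (1,1) = 8.
(1,2) = 17 − 8 = 9 completes the 17 across.
(2,1) = 9 − 8 = 1 completes the 9 down.
(2,2) = 3 − 1 = 2 completes the 3 across.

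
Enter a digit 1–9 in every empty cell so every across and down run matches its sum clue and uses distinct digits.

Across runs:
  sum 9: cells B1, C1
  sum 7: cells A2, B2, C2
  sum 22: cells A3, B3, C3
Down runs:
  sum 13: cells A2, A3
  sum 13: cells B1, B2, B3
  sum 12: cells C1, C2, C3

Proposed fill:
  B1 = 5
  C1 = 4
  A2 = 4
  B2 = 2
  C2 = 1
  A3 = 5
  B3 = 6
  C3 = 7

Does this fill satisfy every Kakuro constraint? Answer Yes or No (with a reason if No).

No — the down run A2–A3 sums to 9, not 13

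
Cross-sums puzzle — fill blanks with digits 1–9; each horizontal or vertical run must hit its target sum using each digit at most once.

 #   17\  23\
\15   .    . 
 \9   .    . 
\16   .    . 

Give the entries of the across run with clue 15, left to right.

16 in 2 cells must be {7,9}; 23 in 3 cells must be {6,8,9}.
The 16 across and the 23 down share only 9, so R3C2 = 9.
R3C1 = 16 − 9 = 7 completes the 16 across.
Nothing is forced directly, so branch on R1C2, whose candidates are 6 or 8. If R1C2 = 8: then R1C1 would have to be in {7} for the 15 across but in {1,2,4,6,8,9} for the 17 down — contradiction. So R1C2 = 6.
R1C1 = 15 − 6 = 9 completes the 15 across.
R2C1 = 17 − 16 = 1 completes the 17 down.
R2C2 = 9 − 1 = 8 completes the 9 across.

9 6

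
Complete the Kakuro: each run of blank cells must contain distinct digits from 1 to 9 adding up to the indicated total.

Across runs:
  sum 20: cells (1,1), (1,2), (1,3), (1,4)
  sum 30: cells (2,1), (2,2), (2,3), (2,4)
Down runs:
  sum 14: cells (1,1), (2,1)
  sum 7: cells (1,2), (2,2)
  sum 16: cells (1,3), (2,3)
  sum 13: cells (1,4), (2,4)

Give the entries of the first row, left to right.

6, 1, 9, 4

30 in 4 cells must be {6,7,8,9}; 16 in 2 cells must be {7,9}.
Only 6 fits (2,2) under both its across sum 30 and down sum 7.
(1,2) = 7 − 6 = 1 completes the 7 down.
Nothing is forced directly, so branch on (2,1), whose candidates are 8 or 9. If (2,1) = 9: that forces (1,1) = 5, after which (1,3) would have to be in {6,8} for the 20 across but in {7,9} for the 16 down — contradiction. So (2,1) = 8.
(1,1) = 14 − 8 = 6 completes the 14 down.
(1,3) = 9: the only remaining digit allowed by both the 20 across and the 16 down.
(1,4) = 20 − 16 = 4 completes the 20 across.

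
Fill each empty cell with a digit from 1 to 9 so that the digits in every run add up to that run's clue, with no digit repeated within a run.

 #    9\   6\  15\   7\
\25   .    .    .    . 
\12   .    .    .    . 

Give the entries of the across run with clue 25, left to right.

Only 6 fits R2C3 under both its across sum 12 and down sum 15.
R1C3 = 15 − 6 = 9 completes the 15 down.
Nothing is forced directly, so branch on R2C2, whose candidates are 1 or 2. If R2C2 = 2: that forces R1C2 = 4, R1C4 = 5, after which R2C4 would have to be in {1,3} for the 12 across but in {2} for the 7 down — contradiction. So R2C2 = 1.
R1C2 = 6 − 1 = 5 completes the 6 down.
No cell is forced outright now. R2C1 can only be 2 or 3 (the digits allowed by both its 12 across and its 9 down). If R2C1 = 3: then R1C1 would have to be in {3,4,7,8} for the 25 across but in {6} for the 9 down — contradiction. So R2C1 = 2.
R1C1 = 9 − 2 = 7 completes the 9 down.
R1C4 = 25 − 21 = 4 completes the 25 across.
R2C4 = 12 − 9 = 3 completes the 12 across.

7 5 9 4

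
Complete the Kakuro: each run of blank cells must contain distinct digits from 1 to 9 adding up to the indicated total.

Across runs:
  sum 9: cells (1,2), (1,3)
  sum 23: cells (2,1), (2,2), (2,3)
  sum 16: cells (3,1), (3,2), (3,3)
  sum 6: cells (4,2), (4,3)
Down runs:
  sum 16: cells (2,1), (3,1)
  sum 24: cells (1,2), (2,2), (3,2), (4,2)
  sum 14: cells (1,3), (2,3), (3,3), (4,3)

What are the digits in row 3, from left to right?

7 4 5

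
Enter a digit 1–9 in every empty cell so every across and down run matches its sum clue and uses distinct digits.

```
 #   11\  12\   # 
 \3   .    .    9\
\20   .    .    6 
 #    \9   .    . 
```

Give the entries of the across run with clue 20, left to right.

9 5 6

3 in 2 cells must be {1,2}.
The 3 across and the 11 down share only 2, so R1C1 = 2.
R1C2 = 3 − 2 = 1 completes the 3 across.
R2C1 = 11 − 2 = 9 completes the 11 down.
R2C2 = 20 − 15 = 5 completes the 20 across.
R3C2 = 12 − 6 = 6 completes the 12 down.
R3C3 = 9 − 6 = 3 completes the 9 across.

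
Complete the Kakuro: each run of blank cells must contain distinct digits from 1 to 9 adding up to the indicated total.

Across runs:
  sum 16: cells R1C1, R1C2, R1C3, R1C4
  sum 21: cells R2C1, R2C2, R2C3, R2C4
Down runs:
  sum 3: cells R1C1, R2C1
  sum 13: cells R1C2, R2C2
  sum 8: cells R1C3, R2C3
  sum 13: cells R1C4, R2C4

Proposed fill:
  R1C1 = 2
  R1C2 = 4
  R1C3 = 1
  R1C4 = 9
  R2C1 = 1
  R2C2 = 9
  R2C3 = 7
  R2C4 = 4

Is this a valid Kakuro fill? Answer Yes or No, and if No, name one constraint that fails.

Yes

Across: 2+4+1+9=16; 1+9+7+4=21. Down: 2+1=3; 4+9=13; 1+7=8; 9+4=13. No digit repeats within any run.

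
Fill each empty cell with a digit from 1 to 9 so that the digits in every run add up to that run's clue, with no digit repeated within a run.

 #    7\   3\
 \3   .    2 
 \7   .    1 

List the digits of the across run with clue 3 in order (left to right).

1 2

3 in 2 cells must be {1,2}.
R1C1 = 3 − 2 = 1 completes the 3 across.
R2C1 = 7 − 1 = 6 completes the 7 across.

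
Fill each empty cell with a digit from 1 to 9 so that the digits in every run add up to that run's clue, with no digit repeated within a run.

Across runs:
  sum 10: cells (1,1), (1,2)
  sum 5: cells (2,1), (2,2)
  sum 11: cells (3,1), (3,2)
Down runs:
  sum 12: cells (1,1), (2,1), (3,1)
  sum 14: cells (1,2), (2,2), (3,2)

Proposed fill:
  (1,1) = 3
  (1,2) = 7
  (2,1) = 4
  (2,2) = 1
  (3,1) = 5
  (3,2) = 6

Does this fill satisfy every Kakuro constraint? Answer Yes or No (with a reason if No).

Yes

Across: 3+7=10; 4+1=5; 5+6=11. Down: 3+4+5=12; 7+1+6=14. No digit repeats within any run.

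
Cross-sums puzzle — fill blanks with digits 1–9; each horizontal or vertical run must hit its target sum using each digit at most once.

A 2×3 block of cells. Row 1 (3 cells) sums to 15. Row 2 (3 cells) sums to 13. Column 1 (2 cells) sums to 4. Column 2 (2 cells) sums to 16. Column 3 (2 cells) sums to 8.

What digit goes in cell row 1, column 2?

4 in 2 cells must be {1,3}; 16 in 2 cells must be {7,9}.
Nothing is forced directly, so branch on (1,1), whose candidates are 1 or 3. If (1,1) = 1: that forces (1,2) = 9, (1,3) = 5, (2,1) = 3, after which (2,2) would have to be in {1,2,4,6,8,9} for the 13 across but in {7} for the 16 down — contradiction. So (1,1) = 3.
Given what's placed, (1,2) must be 7 to fit the 15 across and 16 down.
(1,3) = 15 − 10 = 5 completes the 15 across.
(2,1) = 4 − 3 = 1 completes the 4 down.
(2,2) = 16 − 7 = 9 completes the 16 down.
(2,3) = 13 − 10 = 3 completes the 13 across.

7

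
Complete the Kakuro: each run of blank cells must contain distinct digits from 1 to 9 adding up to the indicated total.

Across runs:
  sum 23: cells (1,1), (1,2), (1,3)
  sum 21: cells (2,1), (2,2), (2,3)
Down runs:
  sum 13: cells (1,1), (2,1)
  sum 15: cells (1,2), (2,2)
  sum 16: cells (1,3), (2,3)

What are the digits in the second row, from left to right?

23 in 3 cells must be {6,8,9}; 16 in 2 cells must be {7,9}.
The 23 across and the 16 down share only 9, so (1,3) = 9.
(2,3) = 16 − 9 = 7 completes the 16 down.
Nothing is forced directly, so branch on (1,1), whose candidates are 6 or 8. If (1,1) = 6: that forces (1,2) = 8, after which (2,1) would have to be in {5,6,8,9} for the 21 across but in {7} for the 13 down — contradiction. So (1,1) = 8.
(1,2) = 23 − 17 = 6 completes the 23 across.
(2,1) = 13 − 8 = 5 completes the 13 down.
(2,2) = 21 − 12 = 9 completes the 21 across.

5 9 7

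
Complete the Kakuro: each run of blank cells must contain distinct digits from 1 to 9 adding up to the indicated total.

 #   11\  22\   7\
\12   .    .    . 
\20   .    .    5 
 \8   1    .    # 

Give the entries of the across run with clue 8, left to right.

1 7

R1C3 = 7 − 5 = 2 completes the 7 down.
R3C2 = 8 − 1 = 7 completes the 8 across.
No cell is forced outright now. R1C2 can only be 6 or 9 (the digits allowed by both its 12 across and its 22 down). If R1C2 = 9: then R1C1 would have to be in {1} for the 12 across but in {2,3,4,6,7,8} for the 11 down — contradiction. So R1C2 = 6.
R1C1 = 12 − 8 = 4 completes the 12 across.
R2C1 = 11 − 5 = 6 completes the 11 down.
R2C2 = 20 − 11 = 9 completes the 20 across.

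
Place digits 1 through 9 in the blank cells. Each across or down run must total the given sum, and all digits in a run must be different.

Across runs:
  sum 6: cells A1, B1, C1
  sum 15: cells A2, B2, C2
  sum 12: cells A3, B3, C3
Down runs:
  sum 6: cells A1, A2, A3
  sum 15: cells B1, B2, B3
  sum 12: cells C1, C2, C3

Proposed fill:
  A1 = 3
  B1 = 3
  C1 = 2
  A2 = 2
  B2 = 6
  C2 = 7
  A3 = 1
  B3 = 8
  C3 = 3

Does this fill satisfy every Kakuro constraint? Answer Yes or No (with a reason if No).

No — the down run B1–B3 sums to 17, not 15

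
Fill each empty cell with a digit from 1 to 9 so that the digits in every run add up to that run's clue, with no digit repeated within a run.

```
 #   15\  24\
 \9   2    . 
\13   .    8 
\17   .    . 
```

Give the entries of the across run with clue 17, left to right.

17 in 2 cells must be {8,9}; 24 in 3 cells must be {7,8,9}.
R1C2 = 9 − 2 = 7 completes the 9 across.
R2C1 = 13 − 8 = 5 completes the 13 across.
R3C1 = 15 − 7 = 8 completes the 15 down.
R3C2 = 17 − 8 = 9 completes the 17 across.

8, 9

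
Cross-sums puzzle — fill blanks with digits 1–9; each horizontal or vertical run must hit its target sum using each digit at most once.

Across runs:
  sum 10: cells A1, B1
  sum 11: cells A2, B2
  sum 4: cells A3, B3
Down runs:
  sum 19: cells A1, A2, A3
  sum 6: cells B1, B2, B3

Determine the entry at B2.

2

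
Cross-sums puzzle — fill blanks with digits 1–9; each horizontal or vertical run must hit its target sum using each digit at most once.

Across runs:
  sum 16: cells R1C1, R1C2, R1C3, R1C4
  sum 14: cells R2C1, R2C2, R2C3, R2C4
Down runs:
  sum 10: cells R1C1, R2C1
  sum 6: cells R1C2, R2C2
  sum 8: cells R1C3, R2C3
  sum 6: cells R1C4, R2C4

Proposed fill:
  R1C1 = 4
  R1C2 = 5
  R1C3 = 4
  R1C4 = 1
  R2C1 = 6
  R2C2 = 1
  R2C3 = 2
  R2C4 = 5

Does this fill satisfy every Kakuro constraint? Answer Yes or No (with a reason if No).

No — the across run R1C1–R1C4 sums to 14, not 16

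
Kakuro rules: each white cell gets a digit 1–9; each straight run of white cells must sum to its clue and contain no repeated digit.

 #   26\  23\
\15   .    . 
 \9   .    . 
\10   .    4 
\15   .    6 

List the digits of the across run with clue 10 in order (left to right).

R1C2 = 8: the only remaining digit allowed by both the 15 across and the 23 down.
R2C2 = 23 − 18 = 5 completes the 23 down.
R3C1 = 10 − 4 = 6 completes the 10 across.
R4C1 = 15 − 6 = 9 completes the 15 across.
R1C1 = 15 − 8 = 7 completes the 15 across.
R2C1 = 9 − 5 = 4 completes the 9 across.

6 4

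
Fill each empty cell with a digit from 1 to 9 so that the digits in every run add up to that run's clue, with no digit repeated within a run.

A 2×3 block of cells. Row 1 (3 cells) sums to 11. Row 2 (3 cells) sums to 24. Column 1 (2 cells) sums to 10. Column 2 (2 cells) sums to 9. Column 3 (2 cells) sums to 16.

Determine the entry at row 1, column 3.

7

24 in 3 cells must be {7,8,9}; 16 in 2 cells must be {7,9}.
The 11 across and the 16 down share only 7, so (1,3) = 7.
(2,3) = 16 − 7 = 9 completes the 16 down.
Nothing is forced directly, so branch on (2,1), whose candidates are 7 or 8. If (2,1) = 8: then (1,1) would have to be in {1,3} for the 11 across but in {2} for the 10 down — contradiction. So (2,1) = 7.
(1,1) = 10 − 7 = 3 completes the 10 down.
(1,2) = 11 − 10 = 1 completes the 11 across.
(2,2) = 24 − 16 = 8 completes the 24 across.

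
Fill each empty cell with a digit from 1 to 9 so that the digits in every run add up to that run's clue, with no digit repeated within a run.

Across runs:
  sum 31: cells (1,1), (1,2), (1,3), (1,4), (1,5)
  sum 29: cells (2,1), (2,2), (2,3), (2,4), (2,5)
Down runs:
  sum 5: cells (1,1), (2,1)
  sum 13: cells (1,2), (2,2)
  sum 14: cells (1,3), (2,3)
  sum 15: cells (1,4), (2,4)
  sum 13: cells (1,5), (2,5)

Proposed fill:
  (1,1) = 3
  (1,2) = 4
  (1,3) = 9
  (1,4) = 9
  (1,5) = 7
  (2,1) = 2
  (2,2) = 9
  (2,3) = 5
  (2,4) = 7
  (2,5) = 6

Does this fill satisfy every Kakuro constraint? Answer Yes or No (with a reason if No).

No — the across run (1,1)–(1,5) sums to 32, not 31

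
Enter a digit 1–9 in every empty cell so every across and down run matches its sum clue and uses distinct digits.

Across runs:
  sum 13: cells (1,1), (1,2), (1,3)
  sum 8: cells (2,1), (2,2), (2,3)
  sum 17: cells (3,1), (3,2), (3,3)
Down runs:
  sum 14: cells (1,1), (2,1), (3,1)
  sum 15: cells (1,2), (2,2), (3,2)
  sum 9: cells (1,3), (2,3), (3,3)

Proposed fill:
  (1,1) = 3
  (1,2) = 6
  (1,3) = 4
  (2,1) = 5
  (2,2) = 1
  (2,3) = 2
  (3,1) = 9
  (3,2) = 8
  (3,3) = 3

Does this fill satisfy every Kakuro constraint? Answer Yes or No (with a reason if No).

No — the across run (3,1)–(3,3) sums to 20, not 17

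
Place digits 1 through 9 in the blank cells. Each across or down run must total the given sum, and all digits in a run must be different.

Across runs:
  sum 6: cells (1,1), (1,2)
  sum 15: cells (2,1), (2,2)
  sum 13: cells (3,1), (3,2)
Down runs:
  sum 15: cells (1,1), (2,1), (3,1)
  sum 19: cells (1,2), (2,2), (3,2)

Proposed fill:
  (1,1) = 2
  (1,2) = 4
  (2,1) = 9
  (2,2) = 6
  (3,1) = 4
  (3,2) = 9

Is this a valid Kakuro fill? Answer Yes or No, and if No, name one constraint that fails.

Yes

Across: 2+4=6; 9+6=15; 4+9=13. Down: 2+9+4=15; 4+6+9=19. No digit repeats within any run.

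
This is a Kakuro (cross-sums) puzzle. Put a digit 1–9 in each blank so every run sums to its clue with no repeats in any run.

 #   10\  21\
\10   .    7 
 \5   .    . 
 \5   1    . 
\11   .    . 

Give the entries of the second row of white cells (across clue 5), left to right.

4 1

10 in 4 cells must be {1,2,3,4}.
R1C1 = 10 − 7 = 3 completes the 10 across.
R3C2 = 5 − 1 = 4 completes the 5 across.
No cell is forced outright now. R2C1 can only be 2 or 4 (the digits allowed by both its 5 across and its 10 down). If R2C1 = 2: then R2C2 would have to be in {3} for the 5 across but in {1,2,8,9} for the 21 down — contradiction. So R2C1 = 4.
R2C2 = 5 − 4 = 1 completes the 5 across.
R4C1 = 10 − 8 = 2 completes the 10 down.
R4C2 = 11 − 2 = 9 completes the 11 across.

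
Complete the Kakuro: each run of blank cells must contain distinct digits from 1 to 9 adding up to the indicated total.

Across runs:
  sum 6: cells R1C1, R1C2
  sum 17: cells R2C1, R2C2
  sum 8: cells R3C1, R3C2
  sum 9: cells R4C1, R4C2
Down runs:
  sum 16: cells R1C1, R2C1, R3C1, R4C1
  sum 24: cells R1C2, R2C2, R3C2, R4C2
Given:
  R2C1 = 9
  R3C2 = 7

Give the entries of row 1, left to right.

2 4

17 in 2 cells must be {8,9}.
R2C2 = 17 − 9 = 8 completes the 17 across.
R3C1 = 8 − 7 = 1 completes the 8 across.
No cell is forced outright now. R1C1 can only be 2 or 4 (the digits allowed by both its 6 across and its 16 down). If R1C1 = 4: then R1C2 would have to be in {2} for the 6 across but in {3,4,5,6} for the 24 down — contradiction. So R1C1 = 2.
R1C2 = 6 − 2 = 4 completes the 6 across.
R4C1 = 16 − 12 = 4 completes the 16 down.
R4C2 = 9 − 4 = 5 completes the 9 across.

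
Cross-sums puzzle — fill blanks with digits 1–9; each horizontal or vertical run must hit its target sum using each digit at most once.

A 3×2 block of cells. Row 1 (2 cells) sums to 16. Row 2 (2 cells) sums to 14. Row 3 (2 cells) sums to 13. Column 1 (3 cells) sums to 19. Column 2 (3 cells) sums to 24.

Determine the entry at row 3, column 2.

16 in 2 cells must be {7,9}; 24 in 3 cells must be {7,8,9}.
Nothing is forced directly, so branch on (1,1), whose candidates are 7 or 9. If (1,1) = 7: that forces (1,2) = 9, (2,2) = 8, (3,2) = 7, after which (2,1) would have to be in {6} for the 14 across but in {3,4,8,9} for the 19 down — contradiction. So (1,1) = 9.
(1,2) = 16 − 9 = 7 completes the 16 across.
Nothing is forced directly, so branch on (2,1), whose candidates are 6 or 8. If (2,1) = 8: then (2,2) would have to be in {6} for the 14 across but in {8,9} for the 24 down — contradiction. So (2,1) = 6.
(2,2) = 14 − 6 = 8 completes the 14 across.
(3,1) = 19 − 15 = 4 completes the 19 down.
(3,2) = 13 − 4 = 9 completes the 13 across.

9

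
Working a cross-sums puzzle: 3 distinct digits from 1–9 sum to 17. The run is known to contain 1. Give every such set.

3 distinct digits from 1–9 sum between 6 and 24.
Keeping only sets containing 1.
Only one set works: {1,7,9}.

{1,7,9}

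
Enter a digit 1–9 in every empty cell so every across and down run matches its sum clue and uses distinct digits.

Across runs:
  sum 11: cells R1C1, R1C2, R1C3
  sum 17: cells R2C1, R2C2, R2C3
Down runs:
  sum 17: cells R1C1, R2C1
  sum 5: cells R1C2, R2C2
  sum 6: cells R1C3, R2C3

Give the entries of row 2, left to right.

17 in 2 cells must be {8,9}.
The 11 across and the 17 down share only 8, so R1C1 = 8.
R2C1 = 17 − 8 = 9 completes the 17 down.
Nothing is forced directly, so branch on R1C2, whose candidates are 1 or 2. If R1C2 = 1: that forces R1C3 = 2, after which R2C2 would have to be in {1,2,3,5,6,7} for the 17 across but in {4} for the 5 down — contradiction. So R1C2 = 2.
R1C3 = 11 − 10 = 1 completes the 11 across.
R2C2 = 5 − 2 = 3 completes the 5 down.
R2C3 = 17 − 12 = 5 completes the 17 across.

9, 3, 5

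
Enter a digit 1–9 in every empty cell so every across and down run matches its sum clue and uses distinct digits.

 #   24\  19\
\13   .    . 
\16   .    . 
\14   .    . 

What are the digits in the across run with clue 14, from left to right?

16 in 2 cells must be {7,9}; 24 in 3 cells must be {7,8,9}.
Nothing is forced directly, so branch on R2C1, whose candidates are 7 or 9. If R2C1 = 9: that forces R2C2 = 7, R3C1 = 8, after which R3C2 would have to be in {6} for the 14 across but in {3,4,8,9} for the 19 down — contradiction. So R2C1 = 7.
R2C2 = 16 − 7 = 9 completes the 16 across.
Nothing is forced directly, so branch on R1C1, whose candidates are 8 or 9. If R1C1 = 8: then R1C2 would have to be in {5} for the 13 across but in {2,3,4,6,7,8} for the 19 down — contradiction. So R1C1 = 9.
R1C2 = 13 − 9 = 4 completes the 13 across.
R3C1 = 24 − 16 = 8 completes the 24 down.
R3C2 = 14 − 8 = 6 completes the 14 across.

8 6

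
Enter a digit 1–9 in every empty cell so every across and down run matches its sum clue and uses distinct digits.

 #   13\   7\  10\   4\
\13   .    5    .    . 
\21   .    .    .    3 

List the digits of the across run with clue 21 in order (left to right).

9, 2, 7, 3

4 in 2 cells must be {1,3}.
R1C1 = 4: the only remaining digit allowed by both the 13 across and the 13 down.
R1C4 = 4 − 3 = 1 completes the 4 down.
R2C1 = 13 − 4 = 9 completes the 13 down.
R2C2 = 7 − 5 = 2 completes the 7 down.
R2C3 = 21 − 14 = 7 completes the 21 across.
R1C3 = 13 − 10 = 3 completes the 13 across.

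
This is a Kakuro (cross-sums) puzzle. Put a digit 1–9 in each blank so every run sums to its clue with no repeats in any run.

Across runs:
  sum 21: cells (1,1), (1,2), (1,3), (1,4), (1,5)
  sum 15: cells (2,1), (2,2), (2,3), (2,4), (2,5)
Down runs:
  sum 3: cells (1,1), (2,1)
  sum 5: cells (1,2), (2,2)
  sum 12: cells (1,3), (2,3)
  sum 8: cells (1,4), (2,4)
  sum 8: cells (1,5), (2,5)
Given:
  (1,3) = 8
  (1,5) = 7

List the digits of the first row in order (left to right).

15 in 5 cells must be {1,2,3,4,5}; 3 in 2 cells must be {1,2}.
(2,3) = 12 − 8 = 4 completes the 12 down.
(2,5) = 8 − 7 = 1 completes the 8 down.
(2,1) = 2: the only remaining digit allowed by both the 15 across and the 3 down.
Given what's placed, (2,2) must be 3 to fit the 15 across and 5 down.
(2,4) = 15 − 10 = 5 completes the 15 across.
(1,1) = 3 − 2 = 1 completes the 3 down.
(1,2) = 5 − 3 = 2 completes the 5 down.
(1,4) = 21 − 18 = 3 completes the 21 across.

1, 2, 8, 3, 7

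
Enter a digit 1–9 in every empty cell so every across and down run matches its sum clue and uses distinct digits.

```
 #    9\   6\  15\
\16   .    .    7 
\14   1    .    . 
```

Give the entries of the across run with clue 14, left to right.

R1C1 = 9 − 1 = 8 completes the 9 down.
R1C2 = 16 − 15 = 1 completes the 16 across.
R2C2 = 6 − 1 = 5 completes the 6 down.
R2C3 = 14 − 6 = 8 completes the 14 across.

1 5 8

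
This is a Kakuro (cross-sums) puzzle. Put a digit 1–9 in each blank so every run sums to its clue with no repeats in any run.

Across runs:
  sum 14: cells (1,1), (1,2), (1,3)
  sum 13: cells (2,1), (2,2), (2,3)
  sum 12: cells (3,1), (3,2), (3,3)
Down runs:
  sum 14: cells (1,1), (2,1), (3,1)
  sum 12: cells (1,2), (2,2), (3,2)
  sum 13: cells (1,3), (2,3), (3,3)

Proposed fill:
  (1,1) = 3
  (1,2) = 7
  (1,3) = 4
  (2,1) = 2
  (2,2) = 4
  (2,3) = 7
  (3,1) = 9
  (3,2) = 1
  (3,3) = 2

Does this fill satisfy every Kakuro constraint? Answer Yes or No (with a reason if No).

Across: 3+7+4=14; 2+4+7=13; 9+1+2=12. Down: 3+2+9=14; 7+4+1=12; 4+7+2=13. No digit repeats within any run.

Yes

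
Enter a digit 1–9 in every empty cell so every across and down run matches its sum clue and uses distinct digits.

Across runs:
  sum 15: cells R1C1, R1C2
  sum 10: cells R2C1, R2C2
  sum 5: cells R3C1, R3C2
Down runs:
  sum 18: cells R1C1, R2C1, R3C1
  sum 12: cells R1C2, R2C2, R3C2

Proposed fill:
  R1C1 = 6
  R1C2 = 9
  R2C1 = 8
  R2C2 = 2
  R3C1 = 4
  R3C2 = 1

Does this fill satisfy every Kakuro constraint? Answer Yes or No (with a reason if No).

Across: 6+9=15; 8+2=10; 4+1=5. Down: 6+8+4=18; 9+2+1=12. No digit repeats within any run.

Yes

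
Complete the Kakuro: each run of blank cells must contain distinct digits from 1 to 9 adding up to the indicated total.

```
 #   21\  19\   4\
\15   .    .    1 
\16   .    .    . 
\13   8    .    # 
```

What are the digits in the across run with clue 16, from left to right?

7 6 3

4 in 2 cells must be {1,3}.
R2C3 = 4 − 1 = 3 completes the 4 down.
R3C2 = 13 − 8 = 5 completes the 13 across.
Nothing is forced directly, so branch on R1C1, whose candidates are 6 or 9. If R1C1 = 9: then R1C2 would have to be in {5} for the 15 across but in {6,8} for the 19 down — contradiction. So R1C1 = 6.
R1C2 = 15 − 7 = 8 completes the 15 across.
R2C1 = 21 − 14 = 7 completes the 21 down.
R2C2 = 16 − 10 = 6 completes the 16 across.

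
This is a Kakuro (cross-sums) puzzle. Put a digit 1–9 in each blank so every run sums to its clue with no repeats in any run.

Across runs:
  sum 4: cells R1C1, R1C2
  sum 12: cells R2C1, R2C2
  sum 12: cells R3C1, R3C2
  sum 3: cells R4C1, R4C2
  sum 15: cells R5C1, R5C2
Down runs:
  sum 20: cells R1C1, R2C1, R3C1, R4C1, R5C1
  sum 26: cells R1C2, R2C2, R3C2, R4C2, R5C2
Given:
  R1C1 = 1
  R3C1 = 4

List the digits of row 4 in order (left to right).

2, 1

4 in 2 cells must be {1,3}; 3 in 2 cells must be {1,2}.
R1C2 = 4 − 1 = 3 completes the 4 across.
R3C2 = 12 − 4 = 8 completes the 12 across.
Given what's placed, R4C1 must be 2 to fit the 3 across and 20 down.
R4C2 = 3 − 2 = 1 completes the 3 across.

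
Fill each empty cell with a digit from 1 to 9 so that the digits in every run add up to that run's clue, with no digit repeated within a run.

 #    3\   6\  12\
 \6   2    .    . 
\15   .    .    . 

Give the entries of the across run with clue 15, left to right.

6 in 3 cells must be {1,2,3}; 3 in 2 cells must be {1,2}.
Given what's placed, R1C2 must be 1 to fit the 6 across and 6 down.
R1C3 = 6 − 3 = 3 completes the 6 across.
R2C1 = 3 − 2 = 1 completes the 3 down.
R2C2 = 6 − 1 = 5 completes the 6 down.
R2C3 = 15 − 6 = 9 completes the 15 across.

1 5 9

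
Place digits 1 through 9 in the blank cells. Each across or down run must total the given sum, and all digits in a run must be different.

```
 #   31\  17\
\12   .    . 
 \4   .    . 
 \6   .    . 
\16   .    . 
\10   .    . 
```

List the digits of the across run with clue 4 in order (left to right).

3 1

4 in 2 cells must be {1,3}; 16 in 2 cells must be {7,9}.
Only 7 fits R4C2 under both its across sum 16 and down sum 17.
R4C1 = 16 − 7 = 9 completes the 16 across.
Nothing is forced directly, so branch on R1C2, whose candidates are 3 or 4. If R1C2 = 3: then R1C1 would have to be in {9} for the 12 across but in {1,2,3,4,5,6,7,8} for the 31 down — contradiction. So R1C2 = 4.
R1C1 = 12 − 4 = 8 completes the 12 across.
No cell is forced outright now. R2C1 can only be 1 or 3 (the digits allowed by both its 4 across and its 31 down). If R2C1 = 1: that forces R2C2 = 3, after which R3C1 would have to be in {1,2,4,5} for the 6 across but in {6,7} for the 31 down — contradiction. So R2C1 = 3.
R2C2 = 4 − 3 = 1 completes the 4 across.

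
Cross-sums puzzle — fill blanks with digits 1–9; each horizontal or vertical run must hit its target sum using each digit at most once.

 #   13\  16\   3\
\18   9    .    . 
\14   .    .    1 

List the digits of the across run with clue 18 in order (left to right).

9 7 2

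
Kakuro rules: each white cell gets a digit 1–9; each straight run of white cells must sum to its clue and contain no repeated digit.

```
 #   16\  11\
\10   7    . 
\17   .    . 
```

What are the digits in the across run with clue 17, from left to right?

9 8

17 in 2 cells must be {8,9}; 16 in 2 cells must be {7,9}.
R1C2 = 10 − 7 = 3 completes the 10 across.
R2C1 = 16 − 7 = 9 completes the 16 down.
R2C2 = 17 − 9 = 8 completes the 17 across.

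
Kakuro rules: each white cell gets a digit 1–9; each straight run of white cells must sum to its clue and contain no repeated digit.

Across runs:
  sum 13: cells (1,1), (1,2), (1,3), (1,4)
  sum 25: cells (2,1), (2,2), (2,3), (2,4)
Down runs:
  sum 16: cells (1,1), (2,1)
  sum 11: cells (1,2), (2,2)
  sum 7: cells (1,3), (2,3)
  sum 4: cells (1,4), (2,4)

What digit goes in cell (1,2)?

3

16 in 2 cells must be {7,9}; 4 in 2 cells must be {1,3}.
Only 7 fits (1,1) under both its across sum 13 and down sum 16.
(2,1) = 16 − 7 = 9 completes the 16 down.
Nothing is forced directly, so branch on (1,2), whose candidates are 2 or 3. If (1,2) = 2: then (2,2) would have to be in {1,2,3,4,5,6,7,8} for the 25 across but in {9} for the 11 down — contradiction. So (1,2) = 3.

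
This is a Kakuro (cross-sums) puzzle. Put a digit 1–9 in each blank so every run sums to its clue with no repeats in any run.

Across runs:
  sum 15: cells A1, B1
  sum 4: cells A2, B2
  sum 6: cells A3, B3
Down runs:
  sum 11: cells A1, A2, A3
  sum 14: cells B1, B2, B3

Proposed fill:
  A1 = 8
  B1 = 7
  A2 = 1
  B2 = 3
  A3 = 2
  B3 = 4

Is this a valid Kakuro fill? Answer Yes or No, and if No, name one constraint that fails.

Yes

Across: 8+7=15; 1+3=4; 2+4=6. Down: 8+1+2=11; 7+3+4=14. No digit repeats within any run.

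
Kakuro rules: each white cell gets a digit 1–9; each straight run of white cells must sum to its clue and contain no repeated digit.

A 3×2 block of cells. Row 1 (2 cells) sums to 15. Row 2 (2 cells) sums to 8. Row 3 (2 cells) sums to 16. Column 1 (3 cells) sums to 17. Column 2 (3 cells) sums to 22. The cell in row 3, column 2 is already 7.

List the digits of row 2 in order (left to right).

16 in 2 cells must be {7,9}.
(2,2) = 6: the only remaining digit allowed by both the 8 across and the 22 down.
(3,1) = 16 − 7 = 9 completes the 16 across.
(1,2) = 22 − 13 = 9 completes the 22 down.
(2,1) = 8 − 6 = 2 completes the 8 across.
(1,1) = 15 − 9 = 6 completes the 15 across.

2 6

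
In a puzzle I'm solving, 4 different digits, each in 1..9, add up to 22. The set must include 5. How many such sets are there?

5

4 distinct digits from 1–9 sum between 10 and 30.
Keeping only sets containing 5.
Enumerating: {1,5,7,9}, {2,5,6,9}, {2,5,7,8}, {3,5,6,8}, {4,5,6,7}.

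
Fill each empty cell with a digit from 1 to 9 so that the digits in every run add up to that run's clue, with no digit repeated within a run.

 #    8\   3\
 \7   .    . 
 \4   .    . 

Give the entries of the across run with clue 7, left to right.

5, 2

4 in 2 cells must be {1,3}; 3 in 2 cells must be {1,2}.
The 4 across and the 3 down share only 1, so R2C2 = 1.
R1C2 = 3 − 1 = 2 completes the 3 down.
R2C1 = 4 − 1 = 3 completes the 4 across.
R1C1 = 7 − 2 = 5 completes the 7 across.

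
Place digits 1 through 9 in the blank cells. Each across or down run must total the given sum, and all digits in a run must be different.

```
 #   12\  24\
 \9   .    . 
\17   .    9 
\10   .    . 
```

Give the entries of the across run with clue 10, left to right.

3 7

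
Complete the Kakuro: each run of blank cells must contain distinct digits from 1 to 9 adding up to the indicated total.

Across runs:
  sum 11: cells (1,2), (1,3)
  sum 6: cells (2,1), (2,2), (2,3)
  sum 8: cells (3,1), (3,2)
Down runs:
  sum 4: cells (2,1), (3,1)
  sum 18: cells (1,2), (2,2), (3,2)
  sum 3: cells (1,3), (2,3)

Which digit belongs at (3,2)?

6 in 3 cells must be {1,2,3}; 4 in 2 cells must be {1,3}; 3 in 2 cells must be {1,2}.
The 11 across and the 3 down share only 2, so (1,3) = 2.
(2,3) = 3 − 2 = 1 completes the 3 down.
(1,2) = 11 − 2 = 9 completes the 11 across.
(2,1) = 3: the only remaining digit allowed by both the 6 across and the 4 down.
(2,2) = 6 − 4 = 2 completes the 6 across.
(3,1) = 4 − 3 = 1 completes the 4 down.
(3,2) = 8 − 1 = 7 completes the 8 across.

7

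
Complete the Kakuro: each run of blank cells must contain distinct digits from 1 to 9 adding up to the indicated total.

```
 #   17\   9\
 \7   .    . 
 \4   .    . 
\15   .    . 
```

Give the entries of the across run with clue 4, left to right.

4 in 2 cells must be {1,3}.
The 15 across and the 9 down share only 6, so R3C2 = 6.
Given what's placed, R2C2 must be 1 to fit the 4 across and 9 down.
R3C1 = 15 − 6 = 9 completes the 15 across.
R1C2 = 9 − 7 = 2 completes the 9 down.
R2C1 = 4 − 1 = 3 completes the 4 across.
R1C1 = 7 − 2 = 5 completes the 7 across.

3 1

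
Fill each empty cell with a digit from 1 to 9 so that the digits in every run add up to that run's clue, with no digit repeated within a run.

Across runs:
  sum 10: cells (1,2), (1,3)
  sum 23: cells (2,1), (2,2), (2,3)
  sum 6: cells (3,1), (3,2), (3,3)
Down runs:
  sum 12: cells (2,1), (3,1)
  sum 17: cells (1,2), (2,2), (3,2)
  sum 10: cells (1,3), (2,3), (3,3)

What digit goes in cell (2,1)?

23 in 3 cells must be {6,8,9}; 6 in 3 cells must be {1,2,3}.
Only 6 fits (2,3) under both its across sum 23 and down sum 10.
The 6 across and the 12 down share only 3, so (3,1) = 3.
(3,3) = 1: the only remaining digit allowed by both the 6 across and the 10 down.
(1,3) = 10 − 7 = 3 completes the 10 down.
(2,1) = 12 − 3 = 9 completes the 12 down.

9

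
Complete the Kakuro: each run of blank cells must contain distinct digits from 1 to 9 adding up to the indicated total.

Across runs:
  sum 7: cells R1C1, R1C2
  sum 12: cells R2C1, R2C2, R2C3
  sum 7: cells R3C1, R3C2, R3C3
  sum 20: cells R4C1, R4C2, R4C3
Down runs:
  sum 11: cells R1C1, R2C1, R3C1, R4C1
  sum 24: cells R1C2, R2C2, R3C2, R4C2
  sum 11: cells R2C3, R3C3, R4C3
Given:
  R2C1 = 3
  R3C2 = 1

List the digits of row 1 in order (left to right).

7 in 3 cells must be {1,2,4}; 11 in 4 cells must be {1,2,3,5}.
Given what's placed, R1C2 must be 6 to fit the 7 across and 24 down.
Given what's placed, R2C2 must be 8 to fit the 12 across and 24 down.
R2C3 = 12 − 11 = 1 completes the 12 across.
R3C1 = 2: the only remaining digit allowed by both the 7 across and the 11 down.
R3C3 = 7 − 3 = 4 completes the 7 across.
Given what's placed, R4C1 must be 5 to fit the 20 across and 11 down.
R4C2 = 24 − 15 = 9 completes the 24 down.
R4C3 = 20 − 14 = 6 completes the 20 across.
R1C1 = 7 − 6 = 1 completes the 7 across.

1 6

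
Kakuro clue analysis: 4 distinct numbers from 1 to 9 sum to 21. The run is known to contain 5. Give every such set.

{1,5,6,9}; {1,5,7,8}; {2,5,6,8}; {3,4,5,9}; {3,5,6,7}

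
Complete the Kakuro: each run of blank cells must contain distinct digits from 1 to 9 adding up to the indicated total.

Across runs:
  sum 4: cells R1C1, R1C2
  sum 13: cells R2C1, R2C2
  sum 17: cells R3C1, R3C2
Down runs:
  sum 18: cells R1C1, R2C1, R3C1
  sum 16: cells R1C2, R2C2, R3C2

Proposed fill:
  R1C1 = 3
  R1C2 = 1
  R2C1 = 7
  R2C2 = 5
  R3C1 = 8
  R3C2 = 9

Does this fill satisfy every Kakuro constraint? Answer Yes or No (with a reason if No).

No — the down run R1C2–R3C2 sums to 15, not 16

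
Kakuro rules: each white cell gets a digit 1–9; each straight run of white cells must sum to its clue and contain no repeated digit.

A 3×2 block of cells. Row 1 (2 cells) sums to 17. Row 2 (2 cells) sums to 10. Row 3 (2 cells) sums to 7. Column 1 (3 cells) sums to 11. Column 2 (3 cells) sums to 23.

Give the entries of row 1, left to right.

8 9

17 in 2 cells must be {8,9}; 23 in 3 cells must be {6,8,9}.
The 17 across and the 11 down share only 8, so (1,1) = 8.
(1,2) = 17 − 8 = 9 completes the 17 across.
Given what's placed, (3,2) must be 6 to fit the 7 across and 23 down.
(2,2) = 23 − 15 = 8 completes the 23 down.
(3,1) = 7 − 6 = 1 completes the 7 across.
(2,1) = 10 − 8 = 2 completes the 10 across.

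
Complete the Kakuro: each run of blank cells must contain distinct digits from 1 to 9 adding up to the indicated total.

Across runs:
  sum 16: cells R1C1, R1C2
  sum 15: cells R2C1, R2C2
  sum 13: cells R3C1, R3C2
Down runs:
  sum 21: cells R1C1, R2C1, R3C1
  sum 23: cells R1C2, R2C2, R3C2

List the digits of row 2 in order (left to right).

16 in 2 cells must be {7,9}; 23 in 3 cells must be {6,8,9}.
The 16 across and the 23 down share only 9, so R1C2 = 9.
R1C1 = 16 − 9 = 7 completes the 16 across.
Nothing is forced directly, so branch on R2C2, whose candidates are 6 or 8. If R2C2 = 8: then R2C1 would have to be in {7} for the 15 across but in {5,6,8,9} for the 21 down — contradiction. So R2C2 = 6.
R2C1 = 15 − 6 = 9 completes the 15 across.
R3C1 = 21 − 16 = 5 completes the 21 down.
R3C2 = 13 − 5 = 8 completes the 13 across.

9, 6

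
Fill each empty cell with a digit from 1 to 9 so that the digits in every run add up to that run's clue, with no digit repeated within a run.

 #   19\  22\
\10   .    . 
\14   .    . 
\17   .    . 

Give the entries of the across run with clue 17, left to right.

8, 9

17 in 2 cells must be {8,9}.
Nothing is forced directly, so branch on R3C1, whose candidates are 8 or 9. If R3C1 = 9: that forces R3C2 = 8, R1C2 = 9, R2C2 = 5, after which R1C1 would have to be in {1} for the 10 across but in {2,3,4,6,7,8} for the 19 down — contradiction. So R3C1 = 8.
R3C2 = 17 − 8 = 9 completes the 17 across.
Nothing is forced directly, so branch on R1C2, whose candidates are 6 or 7 or 8. If R1C2 = 6: that forces R1C1 = 4, after which R2C1 would have to be in {5,6,8,9} for the 14 across but in {7} for the 19 down — contradiction. If R1C2 = 7: then R1C1 would have to be in {3} for the 10 across but in {2,4,5,6,7,9} for the 19 down — contradiction. So R1C2 = 8.
R1C1 = 10 − 8 = 2 completes the 10 across.
R2C1 = 19 − 10 = 9 completes the 19 down.
R2C2 = 14 − 9 = 5 completes the 14 across.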